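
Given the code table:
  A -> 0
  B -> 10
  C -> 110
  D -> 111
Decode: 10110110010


Decoding:
10 -> B
110 -> C
110 -> C
0 -> A
10 -> B


Result: BCCAB


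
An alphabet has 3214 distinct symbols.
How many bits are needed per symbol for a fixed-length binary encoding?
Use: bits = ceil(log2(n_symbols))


log2(3214) = 11.6502
Bracket: 2^11 = 2048 < 3214 <= 2^12 = 4096
So ceil(log2(3214)) = 12

bits = ceil(log2(3214)) = ceil(11.6502) = 12 bits


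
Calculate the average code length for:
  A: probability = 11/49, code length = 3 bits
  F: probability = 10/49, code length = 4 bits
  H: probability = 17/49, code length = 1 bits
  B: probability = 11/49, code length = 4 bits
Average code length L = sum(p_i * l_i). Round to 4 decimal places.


Weighted contributions p_i * l_i:
  A: (11/49) * 3 = 33/49
  F: (10/49) * 4 = 40/49
  H: (17/49) * 1 = 17/49
  B: (11/49) * 4 = 44/49
Sum = (33 + 40 + 17 + 44)/49 = 134/49

L = 134/49 = 2.7347 bits/symbol


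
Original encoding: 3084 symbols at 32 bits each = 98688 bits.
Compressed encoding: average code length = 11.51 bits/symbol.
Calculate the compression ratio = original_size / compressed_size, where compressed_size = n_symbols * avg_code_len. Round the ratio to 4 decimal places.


original_size = n_symbols * orig_bits = 3084 * 32 = 98688 bits
compressed_size = n_symbols * avg_code_len = 3084 * 11.51 = 35496.84 bits
ratio = original_size / compressed_size = 98688 / 35496.84 = 2.7802

Compression ratio = 2.7802


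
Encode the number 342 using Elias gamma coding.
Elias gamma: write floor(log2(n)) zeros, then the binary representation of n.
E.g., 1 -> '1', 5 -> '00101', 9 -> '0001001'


num_bits = floor(log2(342)) + 1 = 9
leading_zeros = num_bits - 1 = 8
binary(342) = 101010110

Elias gamma(342) = '00000000' + '101010110' = 00000000101010110 (17 bits)


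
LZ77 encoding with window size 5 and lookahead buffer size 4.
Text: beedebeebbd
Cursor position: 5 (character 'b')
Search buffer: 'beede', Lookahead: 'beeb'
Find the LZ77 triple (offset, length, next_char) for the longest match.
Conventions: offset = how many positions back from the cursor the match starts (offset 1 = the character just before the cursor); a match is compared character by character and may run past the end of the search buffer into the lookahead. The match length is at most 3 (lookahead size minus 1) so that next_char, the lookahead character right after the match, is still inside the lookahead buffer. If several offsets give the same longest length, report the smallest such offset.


Try each offset into the search buffer:
  offset=1 (pos 4, char 'e'): match length 0
  offset=2 (pos 3, char 'd'): match length 0
  offset=3 (pos 2, char 'e'): match length 0
  offset=4 (pos 1, char 'e'): match length 0
  offset=5 (pos 0, char 'b'): match length 3
Longest match has length 3 at offset 5.
next_char = character at position 5 + 3 = 8 -> 'b'

Best match: offset=5, length=3 (matching 'bee' starting at position 0)
LZ77 triple: (5, 3, 'b')


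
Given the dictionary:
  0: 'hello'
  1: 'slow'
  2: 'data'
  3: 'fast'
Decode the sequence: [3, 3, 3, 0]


Look up each index in the dictionary:
  3 -> 'fast'
  3 -> 'fast'
  3 -> 'fast'
  0 -> 'hello'

Decoded: "fast fast fast hello"


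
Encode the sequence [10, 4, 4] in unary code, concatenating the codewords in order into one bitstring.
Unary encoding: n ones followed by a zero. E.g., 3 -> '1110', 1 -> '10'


Encode each number as n ones followed by a terminating 0:
  10 -> 11111111110 (11 bits)
  4 -> 11110 (5 bits)
  4 -> 11110 (5 bits)
Total length = 11 + 5 + 5 = 21 bits.

Unary([10, 4, 4]) = 111111111101111011110 (21 bits)


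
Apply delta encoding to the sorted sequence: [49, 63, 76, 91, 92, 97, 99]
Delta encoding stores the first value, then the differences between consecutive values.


First value: 49
Deltas:
  63 - 49 = 14
  76 - 63 = 13
  91 - 76 = 15
  92 - 91 = 1
  97 - 92 = 5
  99 - 97 = 2


Delta encoded: [49, 14, 13, 15, 1, 5, 2]


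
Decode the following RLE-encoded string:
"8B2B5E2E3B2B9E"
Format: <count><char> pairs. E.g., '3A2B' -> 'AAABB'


Expanding each <count><char> pair:
  8B -> 'BBBBBBBB'
  2B -> 'BB'
  5E -> 'EEEEE'
  2E -> 'EE'
  3B -> 'BBB'
  2B -> 'BB'
  9E -> 'EEEEEEEEE'

Decoded = BBBBBBBBBBEEEEEEEBBBBBEEEEEEEEE


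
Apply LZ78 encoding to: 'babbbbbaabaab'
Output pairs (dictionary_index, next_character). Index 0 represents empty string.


LZ78 encoding steps:
Dictionary: {0: ''}
Step 1: w='' (idx 0), next='b' -> output (0, 'b'), add 'b' as idx 1
Step 2: w='' (idx 0), next='a' -> output (0, 'a'), add 'a' as idx 2
Step 3: w='b' (idx 1), next='b' -> output (1, 'b'), add 'bb' as idx 3
Step 4: w='bb' (idx 3), next='b' -> output (3, 'b'), add 'bbb' as idx 4
Step 5: w='a' (idx 2), next='a' -> output (2, 'a'), add 'aa' as idx 5
Step 6: w='b' (idx 1), next='a' -> output (1, 'a'), add 'ba' as idx 6
Step 7: w='a' (idx 2), next='b' -> output (2, 'b'), add 'ab' as idx 7


Encoded: [(0, 'b'), (0, 'a'), (1, 'b'), (3, 'b'), (2, 'a'), (1, 'a'), (2, 'b')]


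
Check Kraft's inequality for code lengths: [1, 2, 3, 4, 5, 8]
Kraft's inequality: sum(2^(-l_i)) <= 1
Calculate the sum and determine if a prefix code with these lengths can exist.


Sum = 2^(-1) + 2^(-2) + 2^(-3) + 2^(-4) + 2^(-5) + 2^(-8)
    = 0.5 + 0.25 + 0.125 + 0.0625 + 0.03125 + 0.00390625
    = 249/256 = 0.97265625
Since 0.97265625 <= 1, Kraft's inequality IS satisfied.
A prefix code with these lengths CAN exist.

Kraft sum = 0.97265625. Satisfied.


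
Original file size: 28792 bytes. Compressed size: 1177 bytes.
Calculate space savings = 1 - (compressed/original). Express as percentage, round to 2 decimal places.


ratio = compressed/original = 1177/28792 = 0.040879
savings = 1 - ratio = 1 - 0.040879 = 0.959121
as a percentage: 0.959121 * 100 = 95.91%

Space savings = 1 - 1177/28792 = 95.91%


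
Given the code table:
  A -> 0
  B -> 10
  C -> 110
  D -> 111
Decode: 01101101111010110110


Decoding:
0 -> A
110 -> C
110 -> C
111 -> D
10 -> B
10 -> B
110 -> C
110 -> C


Result: ACCDBBCC


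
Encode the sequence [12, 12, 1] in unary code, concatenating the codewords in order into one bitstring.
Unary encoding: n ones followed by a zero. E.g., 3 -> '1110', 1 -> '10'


Encode each number as n ones followed by a terminating 0:
  12 -> 1111111111110 (13 bits)
  12 -> 1111111111110 (13 bits)
  1 -> 10 (2 bits)
Total length = 13 + 13 + 2 = 28 bits.

Unary([12, 12, 1]) = 1111111111110111111111111010 (28 bits)


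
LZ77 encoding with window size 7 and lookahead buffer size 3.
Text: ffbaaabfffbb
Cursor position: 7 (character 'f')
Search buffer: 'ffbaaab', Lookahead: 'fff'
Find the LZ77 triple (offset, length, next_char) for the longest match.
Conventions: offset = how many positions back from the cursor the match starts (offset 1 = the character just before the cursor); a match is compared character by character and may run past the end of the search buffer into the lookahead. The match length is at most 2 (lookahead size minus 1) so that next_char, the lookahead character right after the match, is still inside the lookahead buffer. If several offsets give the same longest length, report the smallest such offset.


Try each offset into the search buffer:
  offset=1 (pos 6, char 'b'): match length 0
  offset=2 (pos 5, char 'a'): match length 0
  offset=3 (pos 4, char 'a'): match length 0
  offset=4 (pos 3, char 'a'): match length 0
  offset=5 (pos 2, char 'b'): match length 0
  offset=6 (pos 1, char 'f'): match length 1
  offset=7 (pos 0, char 'f'): match length 2
Longest match has length 2 at offset 7.
next_char = character at position 7 + 2 = 9 -> 'f'

Best match: offset=7, length=2 (matching 'ff' starting at position 0)
LZ77 triple: (7, 2, 'f')


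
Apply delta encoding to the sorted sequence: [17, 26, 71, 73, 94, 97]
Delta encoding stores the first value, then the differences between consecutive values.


First value: 17
Deltas:
  26 - 17 = 9
  71 - 26 = 45
  73 - 71 = 2
  94 - 73 = 21
  97 - 94 = 3


Delta encoded: [17, 9, 45, 2, 21, 3]


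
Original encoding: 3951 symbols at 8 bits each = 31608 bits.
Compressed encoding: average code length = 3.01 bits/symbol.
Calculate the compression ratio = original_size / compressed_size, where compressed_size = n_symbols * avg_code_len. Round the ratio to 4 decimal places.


original_size = n_symbols * orig_bits = 3951 * 8 = 31608 bits
compressed_size = n_symbols * avg_code_len = 3951 * 3.01 = 11892.51 bits
ratio = original_size / compressed_size = 31608 / 11892.51 = 2.6578

Compression ratio = 2.6578


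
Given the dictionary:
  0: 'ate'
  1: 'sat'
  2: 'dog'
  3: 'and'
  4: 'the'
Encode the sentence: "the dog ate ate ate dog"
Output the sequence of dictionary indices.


Look up each word in the dictionary:
  'the' -> 4
  'dog' -> 2
  'ate' -> 0
  'ate' -> 0
  'ate' -> 0
  'dog' -> 2

Encoded: [4, 2, 0, 0, 0, 2]


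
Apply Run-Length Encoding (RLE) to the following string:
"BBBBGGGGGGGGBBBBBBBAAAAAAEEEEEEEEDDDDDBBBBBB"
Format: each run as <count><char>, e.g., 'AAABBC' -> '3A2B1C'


Scanning runs left to right:
  i=0: run of 'B' x 4 -> '4B'
  i=4: run of 'G' x 8 -> '8G'
  i=12: run of 'B' x 7 -> '7B'
  i=19: run of 'A' x 6 -> '6A'
  i=25: run of 'E' x 8 -> '8E'
  i=33: run of 'D' x 5 -> '5D'
  i=38: run of 'B' x 6 -> '6B'

RLE = 4B8G7B6A8E5D6B


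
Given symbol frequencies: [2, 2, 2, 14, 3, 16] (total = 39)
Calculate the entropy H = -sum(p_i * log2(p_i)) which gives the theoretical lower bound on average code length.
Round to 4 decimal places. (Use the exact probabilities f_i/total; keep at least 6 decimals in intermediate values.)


Per-symbol terms -p_i * log2(p_i) with p_i = f_i/39:
  p = 2/39 = 0.051282: log2(p) = -4.285402, -p*log2(p) = 0.219764
  p = 2/39 = 0.051282: log2(p) = -4.285402, -p*log2(p) = 0.219764
  p = 2/39 = 0.051282: log2(p) = -4.285402, -p*log2(p) = 0.219764
  p = 14/39 = 0.358974: log2(p) = -1.478047, -p*log2(p) = 0.530581
  p = 3/39 = 0.076923: log2(p) = -3.700440, -p*log2(p) = 0.284649
  p = 16/39 = 0.410256: log2(p) = -1.285402, -p*log2(p) = 0.527345
H = 0.219764 + 0.219764 + 0.219764 + 0.530581 + 0.284649 + 0.527345 = 2.001867

H = 2.0019 bits/symbol


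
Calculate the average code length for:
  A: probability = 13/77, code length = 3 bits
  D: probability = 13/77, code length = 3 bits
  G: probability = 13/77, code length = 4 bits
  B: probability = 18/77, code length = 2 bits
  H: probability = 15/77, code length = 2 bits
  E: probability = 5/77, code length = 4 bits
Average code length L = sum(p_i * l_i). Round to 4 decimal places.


Weighted contributions p_i * l_i:
  A: (13/77) * 3 = 39/77
  D: (13/77) * 3 = 39/77
  G: (13/77) * 4 = 52/77
  B: (18/77) * 2 = 36/77
  H: (15/77) * 2 = 30/77
  E: (5/77) * 4 = 20/77
Sum = (39 + 39 + 52 + 36 + 30 + 20)/77 = 216/77

L = 216/77 = 2.8052 bits/symbol


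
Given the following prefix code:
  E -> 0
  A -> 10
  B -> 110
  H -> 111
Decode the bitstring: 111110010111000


Decoding step by step:
Bits 111 -> H
Bits 110 -> B
Bits 0 -> E
Bits 10 -> A
Bits 111 -> H
Bits 0 -> E
Bits 0 -> E
Bits 0 -> E


Decoded message: HBEAHEEE


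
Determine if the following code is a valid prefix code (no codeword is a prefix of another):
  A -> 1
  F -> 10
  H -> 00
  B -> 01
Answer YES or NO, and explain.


Checking each pair (does one codeword prefix another?):
  A='1' vs F='10': prefix -- VIOLATION

NO -- this is NOT a valid prefix code. A (1) is a prefix of F (10).


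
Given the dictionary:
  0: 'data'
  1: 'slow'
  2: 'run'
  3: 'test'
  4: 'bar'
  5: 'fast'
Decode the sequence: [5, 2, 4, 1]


Look up each index in the dictionary:
  5 -> 'fast'
  2 -> 'run'
  4 -> 'bar'
  1 -> 'slow'

Decoded: "fast run bar slow"


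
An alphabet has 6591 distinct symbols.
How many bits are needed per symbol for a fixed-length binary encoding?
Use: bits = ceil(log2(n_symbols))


log2(6591) = 12.6863
Bracket: 2^12 = 4096 < 6591 <= 2^13 = 8192
So ceil(log2(6591)) = 13

bits = ceil(log2(6591)) = ceil(12.6863) = 13 bits


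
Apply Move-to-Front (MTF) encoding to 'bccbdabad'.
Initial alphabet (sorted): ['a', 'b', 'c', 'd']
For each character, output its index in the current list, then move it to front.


MTF encoding:
'b': index 1 in ['a', 'b', 'c', 'd'] -> ['b', 'a', 'c', 'd']
'c': index 2 in ['b', 'a', 'c', 'd'] -> ['c', 'b', 'a', 'd']
'c': index 0 in ['c', 'b', 'a', 'd'] -> ['c', 'b', 'a', 'd']
'b': index 1 in ['c', 'b', 'a', 'd'] -> ['b', 'c', 'a', 'd']
'd': index 3 in ['b', 'c', 'a', 'd'] -> ['d', 'b', 'c', 'a']
'a': index 3 in ['d', 'b', 'c', 'a'] -> ['a', 'd', 'b', 'c']
'b': index 2 in ['a', 'd', 'b', 'c'] -> ['b', 'a', 'd', 'c']
'a': index 1 in ['b', 'a', 'd', 'c'] -> ['a', 'b', 'd', 'c']
'd': index 2 in ['a', 'b', 'd', 'c'] -> ['d', 'a', 'b', 'c']


Output: [1, 2, 0, 1, 3, 3, 2, 1, 2]


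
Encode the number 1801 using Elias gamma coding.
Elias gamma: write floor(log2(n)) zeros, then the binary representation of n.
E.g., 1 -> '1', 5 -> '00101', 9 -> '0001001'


num_bits = floor(log2(1801)) + 1 = 11
leading_zeros = num_bits - 1 = 10
binary(1801) = 11100001001

Elias gamma(1801) = '0000000000' + '11100001001' = 000000000011100001001 (21 bits)


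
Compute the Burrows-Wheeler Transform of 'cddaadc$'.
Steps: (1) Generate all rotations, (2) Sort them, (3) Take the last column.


Rotations (sorted):
  0: $cddaadc -> last char: c
  1: aadc$cdd -> last char: d
  2: adc$cdda -> last char: a
  3: c$cddaad -> last char: d
  4: cddaadc$ -> last char: $
  5: daadc$cd -> last char: d
  6: dc$cddaa -> last char: a
  7: ddaadc$c -> last char: c


BWT = cdad$dac


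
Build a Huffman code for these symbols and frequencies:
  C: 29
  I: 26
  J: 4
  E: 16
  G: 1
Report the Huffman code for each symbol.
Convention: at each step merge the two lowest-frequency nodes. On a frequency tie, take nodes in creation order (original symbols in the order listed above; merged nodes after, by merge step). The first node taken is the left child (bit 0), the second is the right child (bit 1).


Huffman tree construction:
Step 1: Merge G(1) + J(4) = 5
Step 2: Merge (G+J)(5) + E(16) = 21
Step 3: Merge ((G+J)+E)(21) + I(26) = 47
Step 4: Merge C(29) + (((G+J)+E)+I)(47) = 76
Read each symbol's code off the tree from the root (left child = 0, right child = 1).

Codes:
  C: 0 (length 1)
  I: 11 (length 2)
  J: 1001 (length 4)
  E: 101 (length 3)
  G: 1000 (length 4)
Average code length: 149/76 = 1.9605 bits/symbol


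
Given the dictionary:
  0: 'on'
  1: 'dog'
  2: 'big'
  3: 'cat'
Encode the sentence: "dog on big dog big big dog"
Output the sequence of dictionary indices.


Look up each word in the dictionary:
  'dog' -> 1
  'on' -> 0
  'big' -> 2
  'dog' -> 1
  'big' -> 2
  'big' -> 2
  'dog' -> 1

Encoded: [1, 0, 2, 1, 2, 2, 1]


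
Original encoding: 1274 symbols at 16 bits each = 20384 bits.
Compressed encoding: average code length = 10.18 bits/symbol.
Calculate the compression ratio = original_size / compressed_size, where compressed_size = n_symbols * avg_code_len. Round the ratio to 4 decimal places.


original_size = n_symbols * orig_bits = 1274 * 16 = 20384 bits
compressed_size = n_symbols * avg_code_len = 1274 * 10.18 = 12969.32 bits
ratio = original_size / compressed_size = 20384 / 12969.32 = 1.5717

Compression ratio = 1.5717


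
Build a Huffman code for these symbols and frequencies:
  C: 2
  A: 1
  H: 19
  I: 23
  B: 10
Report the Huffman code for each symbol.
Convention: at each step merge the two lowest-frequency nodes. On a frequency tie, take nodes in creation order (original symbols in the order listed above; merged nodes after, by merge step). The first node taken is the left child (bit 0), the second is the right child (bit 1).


Huffman tree construction:
Step 1: Merge A(1) + C(2) = 3
Step 2: Merge (A+C)(3) + B(10) = 13
Step 3: Merge ((A+C)+B)(13) + H(19) = 32
Step 4: Merge I(23) + (((A+C)+B)+H)(32) = 55
Read each symbol's code off the tree from the root (left child = 0, right child = 1).

Codes:
  C: 1001 (length 4)
  A: 1000 (length 4)
  H: 11 (length 2)
  I: 0 (length 1)
  B: 101 (length 3)
Average code length: 103/55 = 1.8727 bits/symbol


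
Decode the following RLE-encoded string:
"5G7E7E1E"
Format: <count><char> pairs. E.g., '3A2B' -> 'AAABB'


Expanding each <count><char> pair:
  5G -> 'GGGGG'
  7E -> 'EEEEEEE'
  7E -> 'EEEEEEE'
  1E -> 'E'

Decoded = GGGGGEEEEEEEEEEEEEEE


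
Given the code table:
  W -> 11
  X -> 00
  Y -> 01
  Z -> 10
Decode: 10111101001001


Decoding:
10 -> Z
11 -> W
11 -> W
01 -> Y
00 -> X
10 -> Z
01 -> Y


Result: ZWWYXZY


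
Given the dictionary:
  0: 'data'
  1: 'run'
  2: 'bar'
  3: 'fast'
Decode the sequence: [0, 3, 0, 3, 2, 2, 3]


Look up each index in the dictionary:
  0 -> 'data'
  3 -> 'fast'
  0 -> 'data'
  3 -> 'fast'
  2 -> 'bar'
  2 -> 'bar'
  3 -> 'fast'

Decoded: "data fast data fast bar bar fast"


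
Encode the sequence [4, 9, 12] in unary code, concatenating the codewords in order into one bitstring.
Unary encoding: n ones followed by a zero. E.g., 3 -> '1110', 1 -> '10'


Encode each number as n ones followed by a terminating 0:
  4 -> 11110 (5 bits)
  9 -> 1111111110 (10 bits)
  12 -> 1111111111110 (13 bits)
Total length = 5 + 10 + 13 = 28 bits.

Unary([4, 9, 12]) = 1111011111111101111111111110 (28 bits)


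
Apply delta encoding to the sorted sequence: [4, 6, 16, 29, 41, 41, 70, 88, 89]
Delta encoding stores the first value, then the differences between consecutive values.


First value: 4
Deltas:
  6 - 4 = 2
  16 - 6 = 10
  29 - 16 = 13
  41 - 29 = 12
  41 - 41 = 0
  70 - 41 = 29
  88 - 70 = 18
  89 - 88 = 1


Delta encoded: [4, 2, 10, 13, 12, 0, 29, 18, 1]


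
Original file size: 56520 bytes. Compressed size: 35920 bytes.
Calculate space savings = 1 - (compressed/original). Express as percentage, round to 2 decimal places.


ratio = compressed/original = 35920/56520 = 0.635527
savings = 1 - ratio = 1 - 0.635527 = 0.364473
as a percentage: 0.364473 * 100 = 36.45%

Space savings = 1 - 35920/56520 = 36.45%


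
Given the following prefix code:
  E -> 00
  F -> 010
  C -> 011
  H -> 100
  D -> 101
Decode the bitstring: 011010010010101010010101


Decoding step by step:
Bits 011 -> C
Bits 010 -> F
Bits 010 -> F
Bits 010 -> F
Bits 101 -> D
Bits 010 -> F
Bits 010 -> F
Bits 101 -> D


Decoded message: CFFFDFFD


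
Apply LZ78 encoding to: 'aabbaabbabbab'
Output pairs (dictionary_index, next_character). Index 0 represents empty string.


LZ78 encoding steps:
Dictionary: {0: ''}
Step 1: w='' (idx 0), next='a' -> output (0, 'a'), add 'a' as idx 1
Step 2: w='a' (idx 1), next='b' -> output (1, 'b'), add 'ab' as idx 2
Step 3: w='' (idx 0), next='b' -> output (0, 'b'), add 'b' as idx 3
Step 4: w='a' (idx 1), next='a' -> output (1, 'a'), add 'aa' as idx 4
Step 5: w='b' (idx 3), next='b' -> output (3, 'b'), add 'bb' as idx 5
Step 6: w='ab' (idx 2), next='b' -> output (2, 'b'), add 'abb' as idx 6
Step 7: w='ab' (idx 2), end of input -> output (2, '')


Encoded: [(0, 'a'), (1, 'b'), (0, 'b'), (1, 'a'), (3, 'b'), (2, 'b'), (2, '')]


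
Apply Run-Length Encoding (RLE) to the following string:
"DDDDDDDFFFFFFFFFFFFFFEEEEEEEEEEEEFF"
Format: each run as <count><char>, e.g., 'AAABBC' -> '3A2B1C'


Scanning runs left to right:
  i=0: run of 'D' x 7 -> '7D'
  i=7: run of 'F' x 14 -> '14F'
  i=21: run of 'E' x 12 -> '12E'
  i=33: run of 'F' x 2 -> '2F'

RLE = 7D14F12E2F


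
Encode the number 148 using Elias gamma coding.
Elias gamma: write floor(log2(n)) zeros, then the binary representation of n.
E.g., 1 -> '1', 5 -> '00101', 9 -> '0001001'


num_bits = floor(log2(148)) + 1 = 8
leading_zeros = num_bits - 1 = 7
binary(148) = 10010100

Elias gamma(148) = '0000000' + '10010100' = 000000010010100 (15 bits)


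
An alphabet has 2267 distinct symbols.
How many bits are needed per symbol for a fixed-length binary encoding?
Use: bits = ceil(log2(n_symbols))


log2(2267) = 11.1466
Bracket: 2^11 = 2048 < 2267 <= 2^12 = 4096
So ceil(log2(2267)) = 12

bits = ceil(log2(2267)) = ceil(11.1466) = 12 bits


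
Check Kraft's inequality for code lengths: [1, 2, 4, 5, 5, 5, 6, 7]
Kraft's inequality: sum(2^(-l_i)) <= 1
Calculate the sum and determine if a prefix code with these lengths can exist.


Sum = 2^(-1) + 2^(-2) + 2^(-4) + 2^(-5) + 2^(-5) + 2^(-5) + 2^(-6) + 2^(-7)
    = 0.5 + 0.25 + 0.0625 + 0.03125 + 0.03125 + 0.03125 + 0.015625 + 0.0078125
    = 119/128 = 0.9296875
Since 0.9296875 <= 1, Kraft's inequality IS satisfied.
A prefix code with these lengths CAN exist.

Kraft sum = 0.9296875. Satisfied.


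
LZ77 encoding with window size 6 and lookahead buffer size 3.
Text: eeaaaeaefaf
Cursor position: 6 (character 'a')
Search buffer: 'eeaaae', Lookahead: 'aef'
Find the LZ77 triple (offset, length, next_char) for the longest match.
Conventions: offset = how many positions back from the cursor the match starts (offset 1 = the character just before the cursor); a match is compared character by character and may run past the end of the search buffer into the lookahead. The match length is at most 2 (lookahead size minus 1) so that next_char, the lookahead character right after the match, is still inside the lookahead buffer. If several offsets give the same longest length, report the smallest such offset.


Try each offset into the search buffer:
  offset=1 (pos 5, char 'e'): match length 0
  offset=2 (pos 4, char 'a'): match length 2
  offset=3 (pos 3, char 'a'): match length 1
  offset=4 (pos 2, char 'a'): match length 1
  offset=5 (pos 1, char 'e'): match length 0
  offset=6 (pos 0, char 'e'): match length 0
Longest match has length 2 at offset 2.
next_char = character at position 6 + 2 = 8 -> 'f'

Best match: offset=2, length=2 (matching 'ae' starting at position 4)
LZ77 triple: (2, 2, 'f')


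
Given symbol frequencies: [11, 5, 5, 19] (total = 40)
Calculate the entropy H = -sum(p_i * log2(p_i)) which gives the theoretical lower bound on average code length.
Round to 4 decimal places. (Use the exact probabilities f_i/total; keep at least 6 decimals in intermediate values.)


Per-symbol terms -p_i * log2(p_i) with p_i = f_i/40:
  p = 11/40 = 0.275000: log2(p) = -1.862496, -p*log2(p) = 0.512187
  p = 5/40 = 0.125000: log2(p) = -3.000000, -p*log2(p) = 0.375000
  p = 5/40 = 0.125000: log2(p) = -3.000000, -p*log2(p) = 0.375000
  p = 19/40 = 0.475000: log2(p) = -1.074001, -p*log2(p) = 0.510150
H = 0.512187 + 0.375000 + 0.375000 + 0.510150 = 1.772337

H = 1.7723 bits/symbol


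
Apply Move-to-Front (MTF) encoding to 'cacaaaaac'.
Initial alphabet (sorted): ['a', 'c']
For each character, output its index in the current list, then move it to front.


MTF encoding:
'c': index 1 in ['a', 'c'] -> ['c', 'a']
'a': index 1 in ['c', 'a'] -> ['a', 'c']
'c': index 1 in ['a', 'c'] -> ['c', 'a']
'a': index 1 in ['c', 'a'] -> ['a', 'c']
'a': index 0 in ['a', 'c'] -> ['a', 'c']
'a': index 0 in ['a', 'c'] -> ['a', 'c']
'a': index 0 in ['a', 'c'] -> ['a', 'c']
'a': index 0 in ['a', 'c'] -> ['a', 'c']
'c': index 1 in ['a', 'c'] -> ['c', 'a']


Output: [1, 1, 1, 1, 0, 0, 0, 0, 1]


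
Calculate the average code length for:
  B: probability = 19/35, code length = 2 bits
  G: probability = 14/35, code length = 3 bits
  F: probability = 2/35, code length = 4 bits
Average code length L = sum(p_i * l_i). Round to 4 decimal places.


Weighted contributions p_i * l_i:
  B: (19/35) * 2 = 38/35
  G: (14/35) * 3 = 42/35
  F: (2/35) * 4 = 8/35
Sum = (38 + 42 + 8)/35 = 88/35

L = 88/35 = 2.5143 bits/symbol


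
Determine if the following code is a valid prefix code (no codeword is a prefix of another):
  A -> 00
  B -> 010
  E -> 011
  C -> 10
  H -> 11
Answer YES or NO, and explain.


Checking each pair (does one codeword prefix another?):
  A='00' vs B='010': no prefix
  A='00' vs E='011': no prefix
  A='00' vs C='10': no prefix
  A='00' vs H='11': no prefix
  B='010' vs A='00': no prefix
  B='010' vs E='011': no prefix
  B='010' vs C='10': no prefix
  B='010' vs H='11': no prefix
  E='011' vs A='00': no prefix
  E='011' vs B='010': no prefix
  E='011' vs C='10': no prefix
  E='011' vs H='11': no prefix
  C='10' vs A='00': no prefix
  C='10' vs B='010': no prefix
  C='10' vs E='011': no prefix
  C='10' vs H='11': no prefix
  H='11' vs A='00': no prefix
  H='11' vs B='010': no prefix
  H='11' vs E='011': no prefix
  H='11' vs C='10': no prefix
No violation found over all pairs.

YES -- this is a valid prefix code. No codeword is a prefix of any other codeword.


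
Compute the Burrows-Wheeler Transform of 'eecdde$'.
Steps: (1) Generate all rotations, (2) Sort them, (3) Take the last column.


Rotations (sorted):
  0: $eecdde -> last char: e
  1: cdde$ee -> last char: e
  2: dde$eec -> last char: c
  3: de$eecd -> last char: d
  4: e$eecdd -> last char: d
  5: ecdde$e -> last char: e
  6: eecdde$ -> last char: $


BWT = eecdde$


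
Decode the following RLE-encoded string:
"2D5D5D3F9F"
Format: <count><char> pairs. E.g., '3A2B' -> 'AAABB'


Expanding each <count><char> pair:
  2D -> 'DD'
  5D -> 'DDDDD'
  5D -> 'DDDDD'
  3F -> 'FFF'
  9F -> 'FFFFFFFFF'

Decoded = DDDDDDDDDDDDFFFFFFFFFFFF


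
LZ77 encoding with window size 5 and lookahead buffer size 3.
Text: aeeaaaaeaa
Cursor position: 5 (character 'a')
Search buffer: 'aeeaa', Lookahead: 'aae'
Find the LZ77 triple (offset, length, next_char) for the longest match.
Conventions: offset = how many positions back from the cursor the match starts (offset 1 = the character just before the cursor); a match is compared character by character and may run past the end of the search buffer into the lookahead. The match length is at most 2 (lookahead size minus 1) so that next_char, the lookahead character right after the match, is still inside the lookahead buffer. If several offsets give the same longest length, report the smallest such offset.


Try each offset into the search buffer:
  offset=1 (pos 4, char 'a'): match length 2
  offset=2 (pos 3, char 'a'): match length 2
  offset=3 (pos 2, char 'e'): match length 0
  offset=4 (pos 1, char 'e'): match length 0
  offset=5 (pos 0, char 'a'): match length 1
Longest match has length 2, found at offsets 1, 2; take the smallest, offset 1.
next_char = character at position 5 + 2 = 7 -> 'e'

Best match: offset=1, length=2 (matching 'aa' starting at position 4)
LZ77 triple: (1, 2, 'e')


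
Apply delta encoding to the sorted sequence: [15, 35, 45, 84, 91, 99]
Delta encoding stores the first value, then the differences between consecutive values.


First value: 15
Deltas:
  35 - 15 = 20
  45 - 35 = 10
  84 - 45 = 39
  91 - 84 = 7
  99 - 91 = 8


Delta encoded: [15, 20, 10, 39, 7, 8]


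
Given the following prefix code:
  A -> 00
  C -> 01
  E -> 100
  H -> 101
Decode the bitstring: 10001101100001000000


Decoding step by step:
Bits 100 -> E
Bits 01 -> C
Bits 101 -> H
Bits 100 -> E
Bits 00 -> A
Bits 100 -> E
Bits 00 -> A
Bits 00 -> A


Decoded message: ECHEAEAA


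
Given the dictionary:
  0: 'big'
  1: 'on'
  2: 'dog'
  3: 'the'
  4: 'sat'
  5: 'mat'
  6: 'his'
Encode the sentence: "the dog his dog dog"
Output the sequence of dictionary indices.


Look up each word in the dictionary:
  'the' -> 3
  'dog' -> 2
  'his' -> 6
  'dog' -> 2
  'dog' -> 2

Encoded: [3, 2, 6, 2, 2]


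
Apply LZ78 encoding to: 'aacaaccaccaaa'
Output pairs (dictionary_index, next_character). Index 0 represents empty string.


LZ78 encoding steps:
Dictionary: {0: ''}
Step 1: w='' (idx 0), next='a' -> output (0, 'a'), add 'a' as idx 1
Step 2: w='a' (idx 1), next='c' -> output (1, 'c'), add 'ac' as idx 2
Step 3: w='a' (idx 1), next='a' -> output (1, 'a'), add 'aa' as idx 3
Step 4: w='' (idx 0), next='c' -> output (0, 'c'), add 'c' as idx 4
Step 5: w='c' (idx 4), next='a' -> output (4, 'a'), add 'ca' as idx 5
Step 6: w='c' (idx 4), next='c' -> output (4, 'c'), add 'cc' as idx 6
Step 7: w='aa' (idx 3), next='a' -> output (3, 'a'), add 'aaa' as idx 7


Encoded: [(0, 'a'), (1, 'c'), (1, 'a'), (0, 'c'), (4, 'a'), (4, 'c'), (3, 'a')]


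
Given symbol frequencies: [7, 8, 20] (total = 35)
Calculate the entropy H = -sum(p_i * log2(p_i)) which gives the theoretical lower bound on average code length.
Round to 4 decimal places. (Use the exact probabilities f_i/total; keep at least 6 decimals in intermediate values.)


Per-symbol terms -p_i * log2(p_i) with p_i = f_i/35:
  p = 7/35 = 0.200000: log2(p) = -2.321928, -p*log2(p) = 0.464386
  p = 8/35 = 0.228571: log2(p) = -2.129283, -p*log2(p) = 0.486693
  p = 20/35 = 0.571429: log2(p) = -0.807355, -p*log2(p) = 0.461346
H = 0.464386 + 0.486693 + 0.461346 = 1.412425

H = 1.4124 bits/symbol


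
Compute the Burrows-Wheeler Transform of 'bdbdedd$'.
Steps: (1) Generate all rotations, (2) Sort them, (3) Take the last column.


Rotations (sorted):
  0: $bdbdedd -> last char: d
  1: bdbdedd$ -> last char: $
  2: bdedd$bd -> last char: d
  3: d$bdbded -> last char: d
  4: dbdedd$b -> last char: b
  5: dd$bdbde -> last char: e
  6: dedd$bdb -> last char: b
  7: edd$bdbd -> last char: d


BWT = d$ddbebd


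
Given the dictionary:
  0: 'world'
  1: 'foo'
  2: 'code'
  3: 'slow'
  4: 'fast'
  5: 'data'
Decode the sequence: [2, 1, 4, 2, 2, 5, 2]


Look up each index in the dictionary:
  2 -> 'code'
  1 -> 'foo'
  4 -> 'fast'
  2 -> 'code'
  2 -> 'code'
  5 -> 'data'
  2 -> 'code'

Decoded: "code foo fast code code data code"


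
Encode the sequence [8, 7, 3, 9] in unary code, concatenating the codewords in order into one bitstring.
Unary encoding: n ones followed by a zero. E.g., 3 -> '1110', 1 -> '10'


Encode each number as n ones followed by a terminating 0:
  8 -> 111111110 (9 bits)
  7 -> 11111110 (8 bits)
  3 -> 1110 (4 bits)
  9 -> 1111111110 (10 bits)
Total length = 9 + 8 + 4 + 10 = 31 bits.

Unary([8, 7, 3, 9]) = 1111111101111111011101111111110 (31 bits)


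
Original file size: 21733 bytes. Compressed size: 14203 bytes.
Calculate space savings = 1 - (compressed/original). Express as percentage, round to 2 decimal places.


ratio = compressed/original = 14203/21733 = 0.653522
savings = 1 - ratio = 1 - 0.653522 = 0.346478
as a percentage: 0.346478 * 100 = 34.65%

Space savings = 1 - 14203/21733 = 34.65%


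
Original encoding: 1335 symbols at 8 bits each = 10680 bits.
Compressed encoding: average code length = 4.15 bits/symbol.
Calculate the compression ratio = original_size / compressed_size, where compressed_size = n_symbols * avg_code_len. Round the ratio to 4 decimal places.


original_size = n_symbols * orig_bits = 1335 * 8 = 10680 bits
compressed_size = n_symbols * avg_code_len = 1335 * 4.15 = 5540.25 bits
ratio = original_size / compressed_size = 10680 / 5540.25 = 1.9277

Compression ratio = 1.9277


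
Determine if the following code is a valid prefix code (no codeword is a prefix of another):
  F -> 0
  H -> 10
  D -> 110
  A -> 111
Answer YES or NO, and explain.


Checking each pair (does one codeword prefix another?):
  F='0' vs H='10': no prefix
  F='0' vs D='110': no prefix
  F='0' vs A='111': no prefix
  H='10' vs F='0': no prefix
  H='10' vs D='110': no prefix
  H='10' vs A='111': no prefix
  D='110' vs F='0': no prefix
  D='110' vs H='10': no prefix
  D='110' vs A='111': no prefix
  A='111' vs F='0': no prefix
  A='111' vs H='10': no prefix
  A='111' vs D='110': no prefix
No violation found over all pairs.

YES -- this is a valid prefix code. No codeword is a prefix of any other codeword.


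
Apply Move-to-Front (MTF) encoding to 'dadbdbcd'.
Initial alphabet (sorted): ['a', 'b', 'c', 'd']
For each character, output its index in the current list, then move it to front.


MTF encoding:
'd': index 3 in ['a', 'b', 'c', 'd'] -> ['d', 'a', 'b', 'c']
'a': index 1 in ['d', 'a', 'b', 'c'] -> ['a', 'd', 'b', 'c']
'd': index 1 in ['a', 'd', 'b', 'c'] -> ['d', 'a', 'b', 'c']
'b': index 2 in ['d', 'a', 'b', 'c'] -> ['b', 'd', 'a', 'c']
'd': index 1 in ['b', 'd', 'a', 'c'] -> ['d', 'b', 'a', 'c']
'b': index 1 in ['d', 'b', 'a', 'c'] -> ['b', 'd', 'a', 'c']
'c': index 3 in ['b', 'd', 'a', 'c'] -> ['c', 'b', 'd', 'a']
'd': index 2 in ['c', 'b', 'd', 'a'] -> ['d', 'c', 'b', 'a']


Output: [3, 1, 1, 2, 1, 1, 3, 2]


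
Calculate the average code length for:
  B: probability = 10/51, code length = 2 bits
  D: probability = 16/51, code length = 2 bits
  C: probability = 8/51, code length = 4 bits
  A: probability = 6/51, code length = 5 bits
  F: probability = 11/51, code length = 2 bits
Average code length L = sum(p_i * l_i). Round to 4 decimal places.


Weighted contributions p_i * l_i:
  B: (10/51) * 2 = 20/51
  D: (16/51) * 2 = 32/51
  C: (8/51) * 4 = 32/51
  A: (6/51) * 5 = 30/51
  F: (11/51) * 2 = 22/51
Sum = (20 + 32 + 32 + 30 + 22)/51 = 136/51

L = 136/51 = 2.6667 bits/symbol


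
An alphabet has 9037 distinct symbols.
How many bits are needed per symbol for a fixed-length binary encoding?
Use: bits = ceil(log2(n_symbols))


log2(9037) = 13.1416
Bracket: 2^13 = 8192 < 9037 <= 2^14 = 16384
So ceil(log2(9037)) = 14

bits = ceil(log2(9037)) = ceil(13.1416) = 14 bits


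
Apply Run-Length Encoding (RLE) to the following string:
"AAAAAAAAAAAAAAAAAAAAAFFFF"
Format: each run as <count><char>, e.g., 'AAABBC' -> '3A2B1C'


Scanning runs left to right:
  i=0: run of 'A' x 21 -> '21A'
  i=21: run of 'F' x 4 -> '4F'

RLE = 21A4F


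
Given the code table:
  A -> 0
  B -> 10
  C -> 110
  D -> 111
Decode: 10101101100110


Decoding:
10 -> B
10 -> B
110 -> C
110 -> C
0 -> A
110 -> C


Result: BBCCAC


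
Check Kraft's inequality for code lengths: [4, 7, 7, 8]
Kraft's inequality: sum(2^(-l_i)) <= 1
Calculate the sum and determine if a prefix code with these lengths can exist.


Sum = 2^(-4) + 2^(-7) + 2^(-7) + 2^(-8)
    = 0.0625 + 0.0078125 + 0.0078125 + 0.00390625
    = 21/256 = 0.08203125
Since 0.08203125 <= 1, Kraft's inequality IS satisfied.
A prefix code with these lengths CAN exist.

Kraft sum = 0.08203125. Satisfied.


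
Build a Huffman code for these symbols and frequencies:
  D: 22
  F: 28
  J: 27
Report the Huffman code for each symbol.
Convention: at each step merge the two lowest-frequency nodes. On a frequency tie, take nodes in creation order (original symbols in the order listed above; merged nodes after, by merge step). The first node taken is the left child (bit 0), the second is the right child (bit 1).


Huffman tree construction:
Step 1: Merge D(22) + J(27) = 49
Step 2: Merge F(28) + (D+J)(49) = 77
Read each symbol's code off the tree from the root (left child = 0, right child = 1).

Codes:
  D: 10 (length 2)
  F: 0 (length 1)
  J: 11 (length 2)
Average code length: 126/77 = 1.6364 bits/symbol


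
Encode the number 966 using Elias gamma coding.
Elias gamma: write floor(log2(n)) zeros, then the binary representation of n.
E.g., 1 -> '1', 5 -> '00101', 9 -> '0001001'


num_bits = floor(log2(966)) + 1 = 10
leading_zeros = num_bits - 1 = 9
binary(966) = 1111000110

Elias gamma(966) = '000000000' + '1111000110' = 0000000001111000110 (19 bits)


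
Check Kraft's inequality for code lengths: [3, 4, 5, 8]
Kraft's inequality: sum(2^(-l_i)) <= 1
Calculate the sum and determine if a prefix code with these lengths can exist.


Sum = 2^(-3) + 2^(-4) + 2^(-5) + 2^(-8)
    = 0.125 + 0.0625 + 0.03125 + 0.00390625
    = 57/256 = 0.22265625
Since 0.22265625 <= 1, Kraft's inequality IS satisfied.
A prefix code with these lengths CAN exist.

Kraft sum = 0.22265625. Satisfied.


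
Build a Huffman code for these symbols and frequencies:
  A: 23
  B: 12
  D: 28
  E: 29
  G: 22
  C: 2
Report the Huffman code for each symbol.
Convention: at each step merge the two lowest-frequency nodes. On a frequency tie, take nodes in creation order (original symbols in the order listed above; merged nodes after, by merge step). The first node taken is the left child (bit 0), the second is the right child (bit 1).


Huffman tree construction:
Step 1: Merge C(2) + B(12) = 14
Step 2: Merge (C+B)(14) + G(22) = 36
Step 3: Merge A(23) + D(28) = 51
Step 4: Merge E(29) + ((C+B)+G)(36) = 65
Step 5: Merge (A+D)(51) + (E+((C+B)+G))(65) = 116
Read each symbol's code off the tree from the root (left child = 0, right child = 1).

Codes:
  A: 00 (length 2)
  B: 1101 (length 4)
  D: 01 (length 2)
  E: 10 (length 2)
  G: 111 (length 3)
  C: 1100 (length 4)
Average code length: 282/116 = 2.4310 bits/symbol


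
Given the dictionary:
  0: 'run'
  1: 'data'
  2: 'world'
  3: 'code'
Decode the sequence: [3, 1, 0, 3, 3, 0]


Look up each index in the dictionary:
  3 -> 'code'
  1 -> 'data'
  0 -> 'run'
  3 -> 'code'
  3 -> 'code'
  0 -> 'run'

Decoded: "code data run code code run"


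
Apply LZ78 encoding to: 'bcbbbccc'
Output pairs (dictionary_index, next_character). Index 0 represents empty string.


LZ78 encoding steps:
Dictionary: {0: ''}
Step 1: w='' (idx 0), next='b' -> output (0, 'b'), add 'b' as idx 1
Step 2: w='' (idx 0), next='c' -> output (0, 'c'), add 'c' as idx 2
Step 3: w='b' (idx 1), next='b' -> output (1, 'b'), add 'bb' as idx 3
Step 4: w='b' (idx 1), next='c' -> output (1, 'c'), add 'bc' as idx 4
Step 5: w='c' (idx 2), next='c' -> output (2, 'c'), add 'cc' as idx 5


Encoded: [(0, 'b'), (0, 'c'), (1, 'b'), (1, 'c'), (2, 'c')]


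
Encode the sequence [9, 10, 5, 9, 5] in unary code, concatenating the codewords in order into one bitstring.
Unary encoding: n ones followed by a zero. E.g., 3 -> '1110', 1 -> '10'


Encode each number as n ones followed by a terminating 0:
  9 -> 1111111110 (10 bits)
  10 -> 11111111110 (11 bits)
  5 -> 111110 (6 bits)
  9 -> 1111111110 (10 bits)
  5 -> 111110 (6 bits)
Total length = 10 + 11 + 6 + 10 + 6 = 43 bits.

Unary([9, 10, 5, 9, 5]) = 1111111110111111111101111101111111110111110 (43 bits)


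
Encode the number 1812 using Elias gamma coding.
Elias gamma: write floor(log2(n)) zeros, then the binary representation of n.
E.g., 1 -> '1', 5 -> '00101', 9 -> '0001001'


num_bits = floor(log2(1812)) + 1 = 11
leading_zeros = num_bits - 1 = 10
binary(1812) = 11100010100

Elias gamma(1812) = '0000000000' + '11100010100' = 000000000011100010100 (21 bits)


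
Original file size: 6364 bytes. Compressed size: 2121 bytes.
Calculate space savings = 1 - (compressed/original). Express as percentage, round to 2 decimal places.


ratio = compressed/original = 2121/6364 = 0.333281
savings = 1 - ratio = 1 - 0.333281 = 0.666719
as a percentage: 0.666719 * 100 = 66.67%

Space savings = 1 - 2121/6364 = 66.67%


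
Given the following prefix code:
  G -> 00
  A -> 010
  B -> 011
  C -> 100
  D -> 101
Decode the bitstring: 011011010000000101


Decoding step by step:
Bits 011 -> B
Bits 011 -> B
Bits 010 -> A
Bits 00 -> G
Bits 00 -> G
Bits 00 -> G
Bits 101 -> D


Decoded message: BBAGGGD


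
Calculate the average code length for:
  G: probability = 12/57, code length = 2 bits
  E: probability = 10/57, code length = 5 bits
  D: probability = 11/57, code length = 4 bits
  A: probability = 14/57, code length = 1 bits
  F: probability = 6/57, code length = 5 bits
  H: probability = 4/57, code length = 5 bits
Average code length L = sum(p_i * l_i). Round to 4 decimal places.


Weighted contributions p_i * l_i:
  G: (12/57) * 2 = 24/57
  E: (10/57) * 5 = 50/57
  D: (11/57) * 4 = 44/57
  A: (14/57) * 1 = 14/57
  F: (6/57) * 5 = 30/57
  H: (4/57) * 5 = 20/57
Sum = (24 + 50 + 44 + 14 + 30 + 20)/57 = 182/57

L = 182/57 = 3.1930 bits/symbol


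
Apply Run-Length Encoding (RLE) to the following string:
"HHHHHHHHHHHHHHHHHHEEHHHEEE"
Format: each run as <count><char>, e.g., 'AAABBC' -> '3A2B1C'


Scanning runs left to right:
  i=0: run of 'H' x 18 -> '18H'
  i=18: run of 'E' x 2 -> '2E'
  i=20: run of 'H' x 3 -> '3H'
  i=23: run of 'E' x 3 -> '3E'

RLE = 18H2E3H3E


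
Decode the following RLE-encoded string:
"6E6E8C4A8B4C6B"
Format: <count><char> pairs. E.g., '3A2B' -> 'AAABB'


Expanding each <count><char> pair:
  6E -> 'EEEEEE'
  6E -> 'EEEEEE'
  8C -> 'CCCCCCCC'
  4A -> 'AAAA'
  8B -> 'BBBBBBBB'
  4C -> 'CCCC'
  6B -> 'BBBBBB'

Decoded = EEEEEEEEEEEECCCCCCCCAAAABBBBBBBBCCCCBBBBBB


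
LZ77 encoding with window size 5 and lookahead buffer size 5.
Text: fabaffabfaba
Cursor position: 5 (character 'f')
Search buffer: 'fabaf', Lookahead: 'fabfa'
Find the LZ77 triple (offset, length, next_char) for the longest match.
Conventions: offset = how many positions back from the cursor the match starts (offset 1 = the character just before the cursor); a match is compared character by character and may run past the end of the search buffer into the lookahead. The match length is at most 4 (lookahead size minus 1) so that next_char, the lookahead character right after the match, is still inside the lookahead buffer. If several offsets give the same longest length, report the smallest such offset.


Try each offset into the search buffer:
  offset=1 (pos 4, char 'f'): match length 1
  offset=2 (pos 3, char 'a'): match length 0
  offset=3 (pos 2, char 'b'): match length 0
  offset=4 (pos 1, char 'a'): match length 0
  offset=5 (pos 0, char 'f'): match length 3
Longest match has length 3 at offset 5.
next_char = character at position 5 + 3 = 8 -> 'f'

Best match: offset=5, length=3 (matching 'fab' starting at position 0)
LZ77 triple: (5, 3, 'f')
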